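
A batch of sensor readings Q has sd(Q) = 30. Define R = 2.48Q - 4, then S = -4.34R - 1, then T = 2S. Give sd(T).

sd(R) = |2.48|·30 = 74.4.
sd(S) = |-4.34|·74.4 = 322.896.
sd(T) = |2|·322.896 = 645.792.

sd(T) = 645.792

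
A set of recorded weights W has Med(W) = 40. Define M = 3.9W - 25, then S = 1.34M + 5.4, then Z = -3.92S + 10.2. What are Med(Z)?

Med(M) = 3.9·40 + (-25) = 131.
Med(S) = 1.34·131 + 5.4 = 180.94.
Med(Z) = (-3.92)·180.94 + 10.2 = -699.0848.

Med(Z) = -699.0848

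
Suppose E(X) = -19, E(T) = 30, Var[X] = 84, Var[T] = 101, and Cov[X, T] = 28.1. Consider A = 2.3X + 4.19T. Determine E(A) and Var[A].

E(A) = 2.3·E(X) + 4.19·E(T) = 2.3·(-19) + 4.19·30 = 82.
Var[A] = a²·Var[X] + b²·Var[T] + 2ab·Cov[X, T] with a = 2.3, b = 4.19.
= 2.3²·84 + 4.19²·101 + 2·2.3·4.19·28.1
= 444.36 + 1773.1661 + 541.5994 = 2759.1255.

E(A) = 82, Var[A] = 2759.1255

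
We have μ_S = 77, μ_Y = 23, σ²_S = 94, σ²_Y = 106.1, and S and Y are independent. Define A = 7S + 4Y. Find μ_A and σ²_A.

μ_A = 7·μ_S + 4·μ_Y = 7·77 + 4·23 = 631.
σ²_A = a²·σ²_S + b²·σ²_Y + 2ab·Cov[S, Y] with a = 7, b = 4.
Independence gives Cov[S, Y] = 0.
= 7²·94 + 4²·106.1 + 2·7·4·0
= 4606 + 1697.6 + 0 = 6303.6.

μ_A = 631, σ²_A = 6303.6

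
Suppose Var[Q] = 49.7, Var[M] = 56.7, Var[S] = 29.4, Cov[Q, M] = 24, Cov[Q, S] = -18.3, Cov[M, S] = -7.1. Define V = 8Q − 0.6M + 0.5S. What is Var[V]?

Var[V] = 2836.022

Var[V] = a²·Var[Q] + b²·Var[M] + c²·Var[S] + 2ab·Cov[Q, M] + 2ac·Cov[Q, S] + 2bc·Cov[M, S], with a = 8, b = -0.6, c = 0.5.
= 3180.8 + 20.412 + 7.35 + (-230.4) + (-146.4) + 4.26
= 2836.022.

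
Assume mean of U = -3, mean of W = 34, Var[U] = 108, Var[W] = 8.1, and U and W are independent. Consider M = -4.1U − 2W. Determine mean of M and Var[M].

mean of M = (-4.1)·mean of U + (-2)·mean of W = (-4.1)·(-3) + (-2)·34 = -55.7.
Var[M] = a²·Var[U] + b²·Var[W] + 2ab·Cov(U, W) with a = -4.1, b = -2.
Independence gives Cov(U, W) = 0.
= (-4.1)²·108 + (-2)²·8.1 + 2·(-4.1)·(-2)·0
= 1815.48 + 32.4 + 0 = 1847.88.

mean of M = -55.7, Var[M] = 1847.88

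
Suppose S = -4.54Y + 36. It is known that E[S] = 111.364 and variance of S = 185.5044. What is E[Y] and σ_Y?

From S = -4.54Y + 36: E[S] = a·E[Y] + b, so E[Y] = (E[S] − b)/a = (111.364 − 36)/(-4.54) = -16.6.
σ_S = √185.5044 = 13.62.
σ_S = |a|·σ_Y, so σ_Y = 13.62/|-4.54| = 3.

E[Y] = -16.6, σ_Y = 3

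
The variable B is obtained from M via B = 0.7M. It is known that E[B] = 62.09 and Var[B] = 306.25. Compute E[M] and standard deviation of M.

From B = 0.7M: E[B] = a·E[M] + b, so E[M] = (E[B] − b)/a = (62.09 − 0)/0.7 = 88.7.
standard deviation of B = √306.25 = 17.5.
standard deviation of B = |a|·standard deviation of M, so standard deviation of M = 17.5/|0.7| = 25.

E[M] = 88.7, standard deviation of M = 25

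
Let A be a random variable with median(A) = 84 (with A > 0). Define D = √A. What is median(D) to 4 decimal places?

median(D) = 9.1652

√A is monotone on this domain, so median(D) = √(84) ≈ 9.1652.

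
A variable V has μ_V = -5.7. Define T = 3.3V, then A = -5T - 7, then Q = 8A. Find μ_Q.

μ_T = 3.3·(-5.7) = -18.81.
μ_A = (-5)·(-18.81) + (-7) = 87.05.
μ_Q = 8·87.05 = 696.4.

μ_Q = 696.4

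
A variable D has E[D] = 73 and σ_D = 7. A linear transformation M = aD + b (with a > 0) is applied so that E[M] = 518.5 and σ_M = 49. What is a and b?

σ_M = a·σ_D (a > 0), so a = 49/7 = 7.
E[M] = a·E[D] + b, so b = 518.5 − 7·73 = 7.5.

a = 7, b = 7.5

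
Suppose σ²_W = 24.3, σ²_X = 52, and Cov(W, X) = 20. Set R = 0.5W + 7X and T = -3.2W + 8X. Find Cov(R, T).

By bilinearity, Cov(R, T) = ac·σ²_W + bd·σ²_X + (ad+bc)·Cov(W, X), with a=0.5, b=7, c=-3.2, d=8.
ac·σ²_W = 0.5·(-3.2)·24.3 = -38.88
bd·σ²_X = 7·8·52 = 2912
(ad+bc)·Cov(W, X) = (-18.4)·20 = -368
Cov(R, T) = -38.88 + 2912 + (-368) = 2505.12.

Cov(R, T) = 2505.12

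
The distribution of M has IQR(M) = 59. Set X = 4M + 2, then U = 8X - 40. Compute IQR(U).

IQR(X) = |4|·59 = 236.
IQR(U) = |8|·236 = 1888.

IQR(U) = 1888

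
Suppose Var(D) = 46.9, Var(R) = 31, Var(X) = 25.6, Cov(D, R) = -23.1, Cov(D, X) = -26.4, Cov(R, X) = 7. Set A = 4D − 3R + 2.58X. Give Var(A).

Var(A) = a²·Var(D) + b²·Var(R) + c²·Var(X) + 2ab·Cov(D, R) + 2ac·Cov(D, X) + 2bc·Cov(R, X), with a = 4, b = -3, c = 2.58.
= 750.4 + 279 + 170.40384 + 554.4 + (-544.896) + (-108.36)
= 1100.94784.

Var(A) = 1100.94784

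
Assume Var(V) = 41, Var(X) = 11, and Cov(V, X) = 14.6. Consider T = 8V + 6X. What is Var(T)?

Var(T) = 4421.6

Var(T) = a²·Var(V) + b²·Var(X) + 2ab·Cov(V, X) with a = 8, b = 6.
= 8²·41 + 6²·11 + 2·8·6·14.6
= 2624 + 396 + 1401.6 = 4421.6.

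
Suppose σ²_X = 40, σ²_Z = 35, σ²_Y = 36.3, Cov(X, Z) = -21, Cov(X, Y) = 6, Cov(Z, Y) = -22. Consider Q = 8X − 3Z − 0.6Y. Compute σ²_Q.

σ²_Q = 3759.268

σ²_Q = a²·σ²_X + b²·σ²_Z + c²·σ²_Y + 2ab·Cov(X, Z) + 2ac·Cov(X, Y) + 2bc·Cov(Z, Y), with a = 8, b = -3, c = -0.6.
= 2560 + 315 + 13.068 + 1008 + (-57.6) + (-79.2)
= 3759.268.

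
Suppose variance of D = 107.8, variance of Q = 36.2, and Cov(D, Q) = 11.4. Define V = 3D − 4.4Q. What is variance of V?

variance of V = a²·variance of D + b²·variance of Q + 2ab·Cov(D, Q) with a = 3, b = -4.4.
= 3²·107.8 + (-4.4)²·36.2 + 2·3·(-4.4)·11.4
= 970.2 + 700.832 + (-300.96) = 1370.072.

variance of V = 1370.072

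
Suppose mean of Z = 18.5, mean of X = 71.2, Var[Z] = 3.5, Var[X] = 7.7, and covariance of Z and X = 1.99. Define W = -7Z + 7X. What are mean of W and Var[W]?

mean of W = (-7)·mean of Z + 7·mean of X = (-7)·18.5 + 7·71.2 = 368.9.
Var[W] = a²·Var[Z] + b²·Var[X] + 2ab·covariance of Z and X with a = -7, b = 7.
= (-7)²·3.5 + 7²·7.7 + 2·(-7)·7·1.99
= 171.5 + 377.3 + (-195.02) = 353.78.

mean of W = 368.9, Var[W] = 353.78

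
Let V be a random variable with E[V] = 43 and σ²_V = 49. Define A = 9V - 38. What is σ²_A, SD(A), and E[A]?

A = 9V - 38 is linear with a = 9, b = -38.
σ²_A = a²·σ²_V = 9²·49 = 3969 (the additive constant -38 does not affect variance).
SD(V) = √49 = 7.
SD(A) = |a|·SD(V) = |9|·7 = 63.
E[A] = a·E[V] + b = 9·43 + (-38) = 349.

σ²_A = 3969, SD(A) = 63, E[A] = 349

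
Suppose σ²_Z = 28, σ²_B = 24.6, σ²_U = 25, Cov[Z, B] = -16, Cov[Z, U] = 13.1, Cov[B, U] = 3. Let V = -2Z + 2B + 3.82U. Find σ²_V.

σ²_V = 548.882

σ²_V = a²·σ²_Z + b²·σ²_B + c²·σ²_U + 2ab·Cov[Z, B] + 2ac·Cov[Z, U] + 2bc·Cov[B, U], with a = -2, b = 2, c = 3.82.
= 112 + 98.4 + 364.81 + 128 + (-200.168) + 45.84
= 548.882.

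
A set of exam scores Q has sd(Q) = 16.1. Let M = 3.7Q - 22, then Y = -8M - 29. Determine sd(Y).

sd(M) = |3.7|·16.1 = 59.57.
sd(Y) = |-8|·59.57 = 476.56.

sd(Y) = 476.56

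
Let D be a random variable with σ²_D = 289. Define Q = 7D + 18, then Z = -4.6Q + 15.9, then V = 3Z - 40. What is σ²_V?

σ²_Q = 7²·289 = 14161.
σ²_Z = (-4.6)²·14161 = 299646.76.
σ²_V = 3²·299646.76 = 2696820.84.

σ²_V = 2696820.84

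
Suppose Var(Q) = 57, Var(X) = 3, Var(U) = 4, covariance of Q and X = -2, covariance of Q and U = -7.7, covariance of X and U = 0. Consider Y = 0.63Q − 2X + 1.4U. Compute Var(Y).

Var(Y) = 33.9205

Var(Y) = a²·Var(Q) + b²·Var(X) + c²·Var(U) + 2ab·covariance of Q and X + 2ac·covariance of Q and U + 2bc·covariance of X and U, with a = 0.63, b = -2, c = 1.4.
= 22.6233 + 12 + 7.84 + 5.04 + (-13.5828) + 0
= 33.9205.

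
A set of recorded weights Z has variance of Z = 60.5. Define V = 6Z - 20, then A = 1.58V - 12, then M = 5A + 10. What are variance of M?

variance of M = 135928.98

variance of V = 6²·60.5 = 2178.
variance of A = 1.58²·2178 = 5437.1592.
variance of M = 5²·5437.1592 = 135928.98.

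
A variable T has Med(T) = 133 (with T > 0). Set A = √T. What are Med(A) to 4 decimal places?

√T is monotone on this domain, so Med(A) = √(133) ≈ 11.5326.

Med(A) = 11.5326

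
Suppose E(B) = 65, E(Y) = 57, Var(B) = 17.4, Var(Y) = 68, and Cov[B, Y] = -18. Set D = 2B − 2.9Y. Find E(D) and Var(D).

E(D) = 2·E(B) + (-2.9)·E(Y) = 2·65 + (-2.9)·57 = -35.3.
Var(D) = a²·Var(B) + b²·Var(Y) + 2ab·Cov[B, Y] with a = 2, b = -2.9.
= 2²·17.4 + (-2.9)²·68 + 2·2·(-2.9)·(-18)
= 69.6 + 571.88 + 208.8 = 850.28.

E(D) = -35.3, Var(D) = 850.28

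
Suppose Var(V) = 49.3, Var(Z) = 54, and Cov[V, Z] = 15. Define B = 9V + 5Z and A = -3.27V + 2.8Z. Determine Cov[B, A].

By bilinearity, Cov[B, A] = ac·Var(V) + bd·Var(Z) + (ad+bc)·Cov[V, Z], with a=9, b=5, c=-3.27, d=2.8.
ac·Var(V) = 9·(-3.27)·49.3 = -1450.899
bd·Var(Z) = 5·2.8·54 = 756
(ad+bc)·Cov[V, Z] = (8.85)·15 = 132.75
Cov[B, A] = -1450.899 + 756 + 132.75 = -562.149.

Cov[B, A] = -562.149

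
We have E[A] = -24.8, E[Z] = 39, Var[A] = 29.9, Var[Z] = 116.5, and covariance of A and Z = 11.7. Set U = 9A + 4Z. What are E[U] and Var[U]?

E[U] = 9·E[A] + 4·E[Z] = 9·(-24.8) + 4·39 = -67.2.
Var[U] = a²·Var[A] + b²·Var[Z] + 2ab·covariance of A and Z with a = 9, b = 4.
= 9²·29.9 + 4²·116.5 + 2·9·4·11.7
= 2421.9 + 1864 + 842.4 = 5128.3.

E[U] = -67.2, Var[U] = 5128.3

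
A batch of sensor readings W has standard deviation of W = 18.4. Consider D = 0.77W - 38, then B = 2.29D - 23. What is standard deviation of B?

standard deviation of D = |0.77|·18.4 = 14.168.
standard deviation of B = |2.29|·14.168 = 32.44472.

standard deviation of B = 32.44472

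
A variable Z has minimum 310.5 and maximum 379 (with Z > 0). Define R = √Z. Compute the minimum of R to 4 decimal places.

√Z is increasing on this domain, so min(R) comes from min(Z) = 310.5: min(R) = √(310.5) ≈ 17.621.

min(R) = 17.621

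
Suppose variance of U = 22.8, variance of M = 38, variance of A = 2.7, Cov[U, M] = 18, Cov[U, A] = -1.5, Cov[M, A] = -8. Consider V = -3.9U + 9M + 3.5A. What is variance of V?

variance of V = a²·variance of U + b²·variance of M + c²·variance of A + 2ab·Cov[U, M] + 2ac·Cov[U, A] + 2bc·Cov[M, A], with a = -3.9, b = 9, c = 3.5.
= 346.788 + 3078 + 33.075 + (-1263.6) + 40.95 + (-504)
= 1731.213.

variance of V = 1731.213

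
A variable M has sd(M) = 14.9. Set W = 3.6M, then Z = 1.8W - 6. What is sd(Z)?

sd(Z) = 96.552

sd(W) = |3.6|·14.9 = 53.64.
sd(Z) = |1.8|·53.64 = 96.552.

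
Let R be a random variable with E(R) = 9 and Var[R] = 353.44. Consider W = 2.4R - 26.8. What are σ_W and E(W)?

σ_W = 45.12, E(W) = -5.2

W = 2.4R - 26.8 is linear with a = 2.4, b = -26.8.
σ_R = √353.44 = 18.8.
σ_W = |a|·σ_R = |2.4|·18.8 = 45.12.
E(W) = a·E(R) + b = 2.4·9 + (-26.8) = -5.2.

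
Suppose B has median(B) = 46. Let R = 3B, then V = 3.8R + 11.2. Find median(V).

median(R) = 3·46 = 138.
median(V) = 3.8·138 + 11.2 = 535.6.

median(V) = 535.6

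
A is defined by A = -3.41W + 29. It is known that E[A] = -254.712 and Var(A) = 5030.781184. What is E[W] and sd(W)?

E[W] = 83.2, sd(W) = 20.8

From A = -3.41W + 29: E[A] = a·E[W] + b, so E[W] = (E[A] − b)/a = (-254.712 − 29)/(-3.41) = 83.2.
sd(A) = √5030.781184 = 70.928.
sd(A) = |a|·sd(W), so sd(W) = 70.928/|-3.41| = 20.8.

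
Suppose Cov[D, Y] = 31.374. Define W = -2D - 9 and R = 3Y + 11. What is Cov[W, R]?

Cov[W, R] = -188.244

Cov[W, R] = a·c·Cov[D, Y] = (-2)·3·31.374 = -188.244. Additive constants drop out.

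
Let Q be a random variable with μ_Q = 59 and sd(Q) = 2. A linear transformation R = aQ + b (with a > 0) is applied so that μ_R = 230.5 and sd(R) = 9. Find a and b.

a = 4.5, b = -35

sd(R) = a·sd(Q) (a > 0), so a = 9/2 = 4.5.
μ_R = a·μ_Q + b, so b = 230.5 − 4.5·59 = -35.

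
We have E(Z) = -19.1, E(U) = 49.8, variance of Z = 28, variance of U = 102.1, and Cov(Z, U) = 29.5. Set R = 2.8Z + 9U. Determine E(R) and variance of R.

E(R) = 2.8·E(Z) + 9·E(U) = 2.8·(-19.1) + 9·49.8 = 394.72.
variance of R = a²·variance of Z + b²·variance of U + 2ab·Cov(Z, U) with a = 2.8, b = 9.
= 2.8²·28 + 9²·102.1 + 2·2.8·9·29.5
= 219.52 + 8270.1 + 1486.8 = 9976.42.

E(R) = 394.72, variance of R = 9976.42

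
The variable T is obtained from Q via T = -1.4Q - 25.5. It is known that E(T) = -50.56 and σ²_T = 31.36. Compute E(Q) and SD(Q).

E(Q) = 17.9, SD(Q) = 4

From T = -1.4Q - 25.5: E(T) = a·E(Q) + b, so E(Q) = (E(T) − b)/a = (-50.56 − (-25.5))/(-1.4) = 17.9.
SD(T) = √31.36 = 5.6.
SD(T) = |a|·SD(Q), so SD(Q) = 5.6/|-1.4| = 4.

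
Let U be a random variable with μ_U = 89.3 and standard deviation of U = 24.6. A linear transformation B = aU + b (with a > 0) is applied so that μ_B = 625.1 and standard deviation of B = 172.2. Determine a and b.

a = 7, b = 0

standard deviation of B = a·standard deviation of U (a > 0), so a = 172.2/24.6 = 7.
μ_B = a·μ_U + b, so b = 625.1 − 7·89.3 = 0.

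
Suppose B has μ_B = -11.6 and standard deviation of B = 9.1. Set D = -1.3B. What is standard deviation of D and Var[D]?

D = -1.3B is linear with a = -1.3, b = 0.
standard deviation of D = |a|·standard deviation of B = |-1.3|·9.1 = 11.83.
Var[B] = 9.1² = 82.81.
Var[D] = a²·Var[B] = (-1.3)²·82.81 = 139.9489.

standard deviation of D = 11.83, Var[D] = 139.9489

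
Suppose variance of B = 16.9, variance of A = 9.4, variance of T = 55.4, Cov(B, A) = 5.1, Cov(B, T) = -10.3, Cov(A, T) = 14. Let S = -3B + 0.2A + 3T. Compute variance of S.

variance of S = 847.156

variance of S = a²·variance of B + b²·variance of A + c²·variance of T + 2ab·Cov(B, A) + 2ac·Cov(B, T) + 2bc·Cov(A, T), with a = -3, b = 0.2, c = 3.
= 152.1 + 0.376 + 498.6 + (-6.12) + 185.4 + 16.8
= 847.156.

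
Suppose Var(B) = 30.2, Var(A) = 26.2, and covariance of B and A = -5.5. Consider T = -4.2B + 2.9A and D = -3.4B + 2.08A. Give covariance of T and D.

By bilinearity, covariance of T and D = ac·Var(B) + bd·Var(A) + (ad+bc)·covariance of B and A, with a=-4.2, b=2.9, c=-3.4, d=2.08.
ac·Var(B) = (-4.2)·(-3.4)·30.2 = 431.256
bd·Var(A) = 2.9·2.08·26.2 = 158.0384
(ad+bc)·covariance of B and A = (-18.596)·(-5.5) = 102.278
covariance of T and D = 431.256 + 158.0384 + 102.278 = 691.5724.

covariance of T and D = 691.5724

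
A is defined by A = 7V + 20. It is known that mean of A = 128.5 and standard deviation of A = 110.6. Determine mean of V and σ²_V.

mean of V = 15.5, σ²_V = 249.64

From A = 7V + 20: mean of A = a·mean of V + b, so mean of V = (mean of A − b)/a = (128.5 − 20)/7 = 15.5.
σ²_A = 110.6² = 12232.36.
σ²_A = a²·σ²_V, so σ²_V = 12232.36/7² = 249.64.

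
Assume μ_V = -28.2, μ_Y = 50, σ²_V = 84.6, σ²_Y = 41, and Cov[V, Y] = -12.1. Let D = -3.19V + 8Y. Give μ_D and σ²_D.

μ_D = (-3.19)·μ_V + 8·μ_Y = (-3.19)·(-28.2) + 8·50 = 489.958.
σ²_D = a²·σ²_V + b²·σ²_Y + 2ab·Cov[V, Y] with a = -3.19, b = 8.
= (-3.19)²·84.6 + 8²·41 + 2·(-3.19)·8·(-12.1)
= 860.89806 + 2624 + 617.584 = 4102.48206.

μ_D = 489.958, σ²_D = 4102.48206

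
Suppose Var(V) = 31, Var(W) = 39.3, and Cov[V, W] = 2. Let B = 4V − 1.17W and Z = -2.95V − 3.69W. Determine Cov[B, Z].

By bilinearity, Cov[B, Z] = ac·Var(V) + bd·Var(W) + (ad+bc)·Cov[V, W], with a=4, b=-1.17, c=-2.95, d=-3.69.
ac·Var(V) = 4·(-2.95)·31 = -365.8
bd·Var(W) = (-1.17)·(-3.69)·39.3 = 169.66989
(ad+bc)·Cov[V, W] = (-11.3085)·2 = -22.617
Cov[B, Z] = -365.8 + 169.66989 + (-22.617) = -218.74711.

Cov[B, Z] = -218.74711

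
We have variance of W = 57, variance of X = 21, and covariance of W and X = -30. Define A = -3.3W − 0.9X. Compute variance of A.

variance of A = a²·variance of W + b²·variance of X + 2ab·covariance of W and X with a = -3.3, b = -0.9.
= (-3.3)²·57 + (-0.9)²·21 + 2·(-3.3)·(-0.9)·(-30)
= 620.73 + 17.01 + (-178.2) = 459.54.

variance of A = 459.54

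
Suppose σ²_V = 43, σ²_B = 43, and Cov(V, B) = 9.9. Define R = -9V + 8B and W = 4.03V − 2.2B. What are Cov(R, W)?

Cov(R, W) = -1801.214

By bilinearity, Cov(R, W) = ac·σ²_V + bd·σ²_B + (ad+bc)·Cov(V, B), with a=-9, b=8, c=4.03, d=-2.2.
ac·σ²_V = (-9)·4.03·43 = -1559.61
bd·σ²_B = 8·(-2.2)·43 = -756.8
(ad+bc)·Cov(V, B) = (52.04)·9.9 = 515.196
Cov(R, W) = -1559.61 + (-756.8) + 515.196 = -1801.214.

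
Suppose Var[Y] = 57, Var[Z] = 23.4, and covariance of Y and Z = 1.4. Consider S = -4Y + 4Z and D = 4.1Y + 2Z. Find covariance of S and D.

covariance of S and D = -735.84

By bilinearity, covariance of S and D = ac·Var[Y] + bd·Var[Z] + (ad+bc)·covariance of Y and Z, with a=-4, b=4, c=4.1, d=2.
ac·Var[Y] = (-4)·4.1·57 = -934.8
bd·Var[Z] = 4·2·23.4 = 187.2
(ad+bc)·covariance of Y and Z = (8.4)·1.4 = 11.76
covariance of S and D = -934.8 + 187.2 + 11.76 = -735.84.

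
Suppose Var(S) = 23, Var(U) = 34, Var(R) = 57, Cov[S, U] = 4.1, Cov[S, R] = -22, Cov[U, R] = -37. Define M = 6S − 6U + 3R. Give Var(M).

Var(M) = 2809.8

Var(M) = a²·Var(S) + b²·Var(U) + c²·Var(R) + 2ab·Cov[S, U] + 2ac·Cov[S, R] + 2bc·Cov[U, R], with a = 6, b = -6, c = 3.
= 828 + 1224 + 513 + (-295.2) + (-792) + 1332
= 2809.8.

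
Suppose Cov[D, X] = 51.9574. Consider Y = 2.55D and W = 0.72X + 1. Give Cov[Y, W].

Cov[Y, W] = 95.3937864

Cov[Y, W] = a·c·Cov[D, X] = 2.55·0.72·51.9574 = 95.3937864. Additive constants drop out.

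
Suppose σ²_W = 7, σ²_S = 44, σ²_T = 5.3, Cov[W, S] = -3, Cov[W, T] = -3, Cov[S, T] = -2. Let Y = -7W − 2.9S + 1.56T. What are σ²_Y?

σ²_Y = 687.75408

σ²_Y = a²·σ²_W + b²·σ²_S + c²·σ²_T + 2ab·Cov[W, S] + 2ac·Cov[W, T] + 2bc·Cov[S, T], with a = -7, b = -2.9, c = 1.56.
= 343 + 370.04 + 12.89808 + (-121.8) + 65.52 + 18.096
= 687.75408.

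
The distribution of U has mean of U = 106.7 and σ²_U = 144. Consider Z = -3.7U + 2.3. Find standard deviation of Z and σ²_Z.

Z = -3.7U + 2.3 is linear with a = -3.7, b = 2.3.
standard deviation of U = √144 = 12.
standard deviation of Z = |a|·standard deviation of U = |-3.7|·12 = 44.4.
σ²_Z = a²·σ²_U = (-3.7)²·144 = 1971.36 (the additive constant 2.3 does not affect variance).

standard deviation of Z = 44.4, σ²_Z = 1971.36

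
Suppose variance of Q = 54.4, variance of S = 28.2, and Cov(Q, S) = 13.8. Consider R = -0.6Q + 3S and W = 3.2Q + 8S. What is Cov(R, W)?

By bilinearity, Cov(R, W) = ac·variance of Q + bd·variance of S + (ad+bc)·Cov(Q, S), with a=-0.6, b=3, c=3.2, d=8.
ac·variance of Q = (-0.6)·3.2·54.4 = -104.448
bd·variance of S = 3·8·28.2 = 676.8
(ad+bc)·Cov(Q, S) = (4.8)·13.8 = 66.24
Cov(R, W) = -104.448 + 676.8 + 66.24 = 638.592.

Cov(R, W) = 638.592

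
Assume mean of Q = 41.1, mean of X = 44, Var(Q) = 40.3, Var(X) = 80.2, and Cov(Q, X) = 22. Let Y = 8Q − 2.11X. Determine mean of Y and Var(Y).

mean of Y = 8·mean of Q + (-2.11)·mean of X = 8·41.1 + (-2.11)·44 = 235.96.
Var(Y) = a²·Var(Q) + b²·Var(X) + 2ab·Cov(Q, X) with a = 8, b = -2.11.
= 8²·40.3 + (-2.11)²·80.2 + 2·8·(-2.11)·22
= 2579.2 + 357.05842 + (-742.72) = 2193.53842.

mean of Y = 235.96, Var(Y) = 2193.53842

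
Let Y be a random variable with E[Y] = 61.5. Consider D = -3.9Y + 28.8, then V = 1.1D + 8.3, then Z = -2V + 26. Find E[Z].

E[D] = (-3.9)·61.5 + 28.8 = -211.05.
E[V] = 1.1·(-211.05) + 8.3 = -223.855.
E[Z] = (-2)·(-223.855) + 26 = 473.71.

E[Z] = 473.71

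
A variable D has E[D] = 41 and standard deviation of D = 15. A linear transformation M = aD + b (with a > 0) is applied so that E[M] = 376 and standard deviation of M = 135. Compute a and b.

standard deviation of M = a·standard deviation of D (a > 0), so a = 135/15 = 9.
E[M] = a·E[D] + b, so b = 376 − 9·41 = 7.

a = 9, b = 7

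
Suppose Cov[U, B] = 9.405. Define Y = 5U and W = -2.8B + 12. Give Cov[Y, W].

Cov[Y, W] = a·c·Cov[U, B] = 5·(-2.8)·9.405 = -131.67. Additive constants drop out.

Cov[Y, W] = -131.67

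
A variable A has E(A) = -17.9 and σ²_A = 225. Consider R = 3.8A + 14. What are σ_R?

R = 3.8A + 14 is linear with a = 3.8, b = 14.
σ_A = √225 = 15.
σ_R = |a|·σ_A = |3.8|·15 = 57.

σ_R = 57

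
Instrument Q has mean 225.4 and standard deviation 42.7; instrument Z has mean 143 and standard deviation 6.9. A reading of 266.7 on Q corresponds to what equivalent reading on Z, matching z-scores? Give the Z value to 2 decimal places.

z = (266.7 − 225.4)/42.7 ≈ 0.9672.
Z = 143 + z·6.9 = 143 + (266.7 − 225.4)·6.9/42.7 ≈ 149.67.

Z = 149.67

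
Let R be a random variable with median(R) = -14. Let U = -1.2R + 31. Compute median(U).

A linear map preserves order up to sign, so median(U) = a·median(R) + b = (-1.2)·(-14) + 31 = 47.8.

median(U) = 47.8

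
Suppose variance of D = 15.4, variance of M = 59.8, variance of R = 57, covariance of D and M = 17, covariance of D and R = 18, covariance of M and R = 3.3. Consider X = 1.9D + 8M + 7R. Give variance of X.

variance of X = a²·variance of D + b²·variance of M + c²·variance of R + 2ab·covariance of D and M + 2ac·covariance of D and R + 2bc·covariance of M and R, with a = 1.9, b = 8, c = 7.
= 55.594 + 3827.2 + 2793 + 516.8 + 478.8 + 369.6
= 8040.994.

variance of X = 8040.994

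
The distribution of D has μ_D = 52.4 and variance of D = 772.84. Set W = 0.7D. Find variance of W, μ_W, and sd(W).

W = 0.7D is linear with a = 0.7, b = 0.
variance of W = a²·variance of D = 0.7²·772.84 = 378.6916.
μ_W = a·μ_D + b = 0.7·52.4 = 36.68.
sd(D) = √772.84 = 27.8.
sd(W) = |a|·sd(D) = |0.7|·27.8 = 19.46.

variance of W = 378.6916, μ_W = 36.68, sd(W) = 19.46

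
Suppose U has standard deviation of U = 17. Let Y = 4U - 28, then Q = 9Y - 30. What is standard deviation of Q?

standard deviation of Y = |4|·17 = 68.
standard deviation of Q = |9|·68 = 612.

standard deviation of Q = 612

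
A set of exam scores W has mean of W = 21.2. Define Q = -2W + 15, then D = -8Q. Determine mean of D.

mean of D = 219.2

mean of Q = (-2)·21.2 + 15 = -27.4.
mean of D = (-8)·(-27.4) = 219.2.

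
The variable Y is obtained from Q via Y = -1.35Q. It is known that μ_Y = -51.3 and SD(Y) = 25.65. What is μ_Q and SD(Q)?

From Y = -1.35Q: μ_Y = a·μ_Q + b, so μ_Q = (μ_Y − b)/a = (-51.3 − 0)/(-1.35) = 38.
SD(Y) = |a|·SD(Q), so SD(Q) = 25.65/|-1.35| = 19.

μ_Q = 38, SD(Q) = 19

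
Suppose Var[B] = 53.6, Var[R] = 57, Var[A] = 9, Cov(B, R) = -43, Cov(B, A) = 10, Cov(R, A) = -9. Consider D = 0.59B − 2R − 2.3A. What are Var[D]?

Var[D] = 285.80816

Var[D] = a²·Var[B] + b²·Var[R] + c²·Var[A] + 2ab·Cov(B, R) + 2ac·Cov(B, A) + 2bc·Cov(R, A), with a = 0.59, b = -2, c = -2.3.
= 18.65816 + 228 + 47.61 + 101.48 + (-27.14) + (-82.8)
= 285.80816.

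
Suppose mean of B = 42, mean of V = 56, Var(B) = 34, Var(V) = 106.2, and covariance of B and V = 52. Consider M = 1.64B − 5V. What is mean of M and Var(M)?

mean of M = -211.12, Var(M) = 1893.6464

mean of M = 1.64·mean of B + (-5)·mean of V = 1.64·42 + (-5)·56 = -211.12.
Var(M) = a²·Var(B) + b²·Var(V) + 2ab·covariance of B and V with a = 1.64, b = -5.
= 1.64²·34 + (-5)²·106.2 + 2·1.64·(-5)·52
= 91.4464 + 2655 + (-852.8) = 1893.6464.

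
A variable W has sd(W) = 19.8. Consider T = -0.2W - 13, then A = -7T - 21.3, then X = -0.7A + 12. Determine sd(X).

sd(T) = |-0.2|·19.8 = 3.96.
sd(A) = |-7|·3.96 = 27.72.
sd(X) = |-0.7|·27.72 = 19.404.

sd(X) = 19.404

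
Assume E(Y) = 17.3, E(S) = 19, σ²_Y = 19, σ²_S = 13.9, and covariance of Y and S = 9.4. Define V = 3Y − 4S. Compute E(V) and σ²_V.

E(V) = -24.1, σ²_V = 167.8

E(V) = 3·E(Y) + (-4)·E(S) = 3·17.3 + (-4)·19 = -24.1.
σ²_V = a²·σ²_Y + b²·σ²_S + 2ab·covariance of Y and S with a = 3, b = -4.
= 3²·19 + (-4)²·13.9 + 2·3·(-4)·9.4
= 171 + 222.4 + (-225.6) = 167.8.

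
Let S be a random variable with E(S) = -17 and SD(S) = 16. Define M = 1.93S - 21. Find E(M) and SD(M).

M = 1.93S - 21 is linear with a = 1.93, b = -21.
E(M) = a·E(S) + b = 1.93·(-17) + (-21) = -53.81.
SD(M) = |a|·SD(S) = |1.93|·16 = 30.88.

E(M) = -53.81, SD(M) = 30.88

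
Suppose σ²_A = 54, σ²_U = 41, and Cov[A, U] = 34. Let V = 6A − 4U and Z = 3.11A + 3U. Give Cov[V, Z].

Cov[V, Z] = 704.68

By bilinearity, Cov[V, Z] = ac·σ²_A + bd·σ²_U + (ad+bc)·Cov[A, U], with a=6, b=-4, c=3.11, d=3.
ac·σ²_A = 6·3.11·54 = 1007.64
bd·σ²_U = (-4)·3·41 = -492
(ad+bc)·Cov[A, U] = (5.56)·34 = 189.04
Cov[V, Z] = 1007.64 + (-492) + 189.04 = 704.68.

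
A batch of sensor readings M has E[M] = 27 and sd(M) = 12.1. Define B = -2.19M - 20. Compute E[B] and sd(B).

B = -2.19M - 20 is linear with a = -2.19, b = -20.
E[B] = a·E[M] + b = (-2.19)·27 + (-20) = -79.13.
sd(B) = |a|·sd(M) = |-2.19|·12.1 = 26.499.

E[B] = -79.13, sd(B) = 26.499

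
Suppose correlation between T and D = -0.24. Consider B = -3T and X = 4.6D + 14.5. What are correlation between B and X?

Linear rescalings preserve |correlation|; the slopes -3 and 4.6 have opposite signs, so the correlation flips sign: correlation between B and X = −correlation between T and D = 0.24.

correlation between B and X = 0.24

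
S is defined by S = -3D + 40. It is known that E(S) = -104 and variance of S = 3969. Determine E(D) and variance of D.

From S = -3D + 40: E(S) = a·E(D) + b, so E(D) = (E(S) − b)/a = (-104 − 40)/(-3) = 48.
variance of S = a²·variance of D, so variance of D = 3969/(-3)² = 441.

E(D) = 48, variance of D = 441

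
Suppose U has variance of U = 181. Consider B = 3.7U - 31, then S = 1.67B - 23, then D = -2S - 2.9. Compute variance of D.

variance of D = 27642.349684

variance of B = 3.7²·181 = 2477.89.
variance of S = 1.67²·2477.89 = 6910.587421.
variance of D = (-2)²·6910.587421 = 27642.349684.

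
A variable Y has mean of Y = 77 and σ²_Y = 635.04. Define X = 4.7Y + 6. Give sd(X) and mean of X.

sd(X) = 118.44, mean of X = 367.9

X = 4.7Y + 6 is linear with a = 4.7, b = 6.
sd(Y) = √635.04 = 25.2.
sd(X) = |a|·sd(Y) = |4.7|·25.2 = 118.44.
mean of X = a·mean of Y + b = 4.7·77 + 6 = 367.9.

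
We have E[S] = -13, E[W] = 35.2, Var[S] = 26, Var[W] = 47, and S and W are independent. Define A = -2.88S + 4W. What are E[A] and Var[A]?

E[A] = 178.24, Var[A] = 967.6544

E[A] = (-2.88)·E[S] + 4·E[W] = (-2.88)·(-13) + 4·35.2 = 178.24.
Var[A] = a²·Var[S] + b²·Var[W] + 2ab·Cov(S, W) with a = -2.88, b = 4.
Independence gives Cov(S, W) = 0.
= (-2.88)²·26 + 4²·47 + 2·(-2.88)·4·0
= 215.6544 + 752 + 0 = 967.6544.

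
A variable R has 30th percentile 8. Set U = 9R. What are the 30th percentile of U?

Since a = 9 > 0 the transformation is increasing, so the 30th percentile of U = a·(P_{30} of R) + b = 9·8 = 72.

30th percentile of U = 72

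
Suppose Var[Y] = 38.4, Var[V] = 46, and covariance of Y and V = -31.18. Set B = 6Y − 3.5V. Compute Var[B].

Var[B] = 3255.46

Var[B] = a²·Var[Y] + b²·Var[V] + 2ab·covariance of Y and V with a = 6, b = -3.5.
= 6²·38.4 + (-3.5)²·46 + 2·6·(-3.5)·(-31.18)
= 1382.4 + 563.5 + 1309.56 = 3255.46.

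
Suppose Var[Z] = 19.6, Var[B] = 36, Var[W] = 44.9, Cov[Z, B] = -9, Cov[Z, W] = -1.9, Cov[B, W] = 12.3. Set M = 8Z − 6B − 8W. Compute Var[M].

Var[M] = 7712

Var[M] = a²·Var[Z] + b²·Var[B] + c²·Var[W] + 2ab·Cov[Z, B] + 2ac·Cov[Z, W] + 2bc·Cov[B, W], with a = 8, b = -6, c = -8.
= 1254.4 + 1296 + 2873.6 + 864 + 243.2 + 1180.8
= 7712.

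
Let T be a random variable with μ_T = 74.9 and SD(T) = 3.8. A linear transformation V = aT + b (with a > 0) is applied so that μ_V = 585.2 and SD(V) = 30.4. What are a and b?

SD(V) = a·SD(T) (a > 0), so a = 30.4/3.8 = 8.
μ_V = a·μ_T + b, so b = 585.2 − 8·74.9 = -14.

a = 8, b = -14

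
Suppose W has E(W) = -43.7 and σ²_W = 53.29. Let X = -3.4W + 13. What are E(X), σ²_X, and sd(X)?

E(X) = 161.58, σ²_X = 616.0324, sd(X) = 24.82

X = -3.4W + 13 is linear with a = -3.4, b = 13.
E(X) = a·E(W) + b = (-3.4)·(-43.7) + 13 = 161.58.
σ²_X = a²·σ²_W = (-3.4)²·53.29 = 616.0324 (the additive constant 13 does not affect variance).
sd(W) = √53.29 = 7.3.
sd(X) = |a|·sd(W) = |-3.4|·7.3 = 24.82.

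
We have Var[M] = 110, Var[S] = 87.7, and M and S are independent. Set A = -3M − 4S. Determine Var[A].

Var[A] = a²·Var[M] + b²·Var[S] + 2ab·Cov(M, S) with a = -3, b = -4.
Independence gives Cov(M, S) = 0.
= (-3)²·110 + (-4)²·87.7 + 2·(-3)·(-4)·0
= 990 + 1403.2 + 0 = 2393.2.

Var[A] = 2393.2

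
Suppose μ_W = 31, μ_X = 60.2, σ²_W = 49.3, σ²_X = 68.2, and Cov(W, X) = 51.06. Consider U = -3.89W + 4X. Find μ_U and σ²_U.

μ_U = 120.21, σ²_U = 248.22533

μ_U = (-3.89)·μ_W + 4·μ_X = (-3.89)·31 + 4·60.2 = 120.21.
σ²_U = a²·σ²_W + b²·σ²_X + 2ab·Cov(W, X) with a = -3.89, b = 4.
= (-3.89)²·49.3 + 4²·68.2 + 2·(-3.89)·4·51.06
= 746.01253 + 1091.2 + (-1588.9872) = 248.22533.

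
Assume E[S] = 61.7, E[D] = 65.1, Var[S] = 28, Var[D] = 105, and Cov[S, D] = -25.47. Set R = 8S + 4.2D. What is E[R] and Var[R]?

E[R] = 767.02, Var[R] = 1932.616

E[R] = 8·E[S] + 4.2·E[D] = 8·61.7 + 4.2·65.1 = 767.02.
Var[R] = a²·Var[S] + b²·Var[D] + 2ab·Cov[S, D] with a = 8, b = 4.2.
= 8²·28 + 4.2²·105 + 2·8·4.2·(-25.47)
= 1792 + 1852.2 + (-1711.584) = 1932.616.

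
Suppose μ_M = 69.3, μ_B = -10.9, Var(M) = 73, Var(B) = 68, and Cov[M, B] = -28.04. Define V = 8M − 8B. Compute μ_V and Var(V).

μ_V = 8·μ_M + (-8)·μ_B = 8·69.3 + (-8)·(-10.9) = 641.6.
Var(V) = a²·Var(M) + b²·Var(B) + 2ab·Cov[M, B] with a = 8, b = -8.
= 8²·73 + (-8)²·68 + 2·8·(-8)·(-28.04)
= 4672 + 4352 + 3589.12 = 12613.12.

μ_V = 641.6, Var(V) = 12613.12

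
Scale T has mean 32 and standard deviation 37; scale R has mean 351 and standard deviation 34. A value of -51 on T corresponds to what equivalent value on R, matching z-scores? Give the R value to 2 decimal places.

R = 274.73

z = (-51 − 32)/37 ≈ -2.2432.
R = 351 + z·34 = 351 + (-51 − 32)·34/37 ≈ 274.73.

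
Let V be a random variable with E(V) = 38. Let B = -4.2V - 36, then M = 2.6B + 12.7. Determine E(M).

E(M) = -495.86

E(B) = (-4.2)·38 + (-36) = -195.6.
E(M) = 2.6·(-195.6) + 12.7 = -495.86.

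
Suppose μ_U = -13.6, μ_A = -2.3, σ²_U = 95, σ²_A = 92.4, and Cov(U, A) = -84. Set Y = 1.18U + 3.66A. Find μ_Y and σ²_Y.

μ_Y = -24.466, σ²_Y = 644.47304

μ_Y = 1.18·μ_U + 3.66·μ_A = 1.18·(-13.6) + 3.66·(-2.3) = -24.466.
σ²_Y = a²·σ²_U + b²·σ²_A + 2ab·Cov(U, A) with a = 1.18, b = 3.66.
= 1.18²·95 + 3.66²·92.4 + 2·1.18·3.66·(-84)
= 132.278 + 1237.75344 + (-725.5584) = 644.47304.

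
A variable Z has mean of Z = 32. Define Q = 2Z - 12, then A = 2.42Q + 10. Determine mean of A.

mean of Q = 2·32 + (-12) = 52.
mean of A = 2.42·52 + 10 = 135.84.

mean of A = 135.84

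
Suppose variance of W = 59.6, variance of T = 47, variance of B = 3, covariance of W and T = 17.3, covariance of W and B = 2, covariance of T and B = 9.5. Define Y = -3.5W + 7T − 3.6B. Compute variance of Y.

variance of Y = 1795.88

variance of Y = a²·variance of W + b²·variance of T + c²·variance of B + 2ab·covariance of W and T + 2ac·covariance of W and B + 2bc·covariance of T and B, with a = -3.5, b = 7, c = -3.6.
= 730.1 + 2303 + 38.88 + (-847.7) + 50.4 + (-478.8)
= 1795.88.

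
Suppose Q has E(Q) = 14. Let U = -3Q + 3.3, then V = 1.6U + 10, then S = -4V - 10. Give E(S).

E(S) = 197.68

E(U) = (-3)·14 + 3.3 = -38.7.
E(V) = 1.6·(-38.7) + 10 = -51.92.
E(S) = (-4)·(-51.92) + (-10) = 197.68.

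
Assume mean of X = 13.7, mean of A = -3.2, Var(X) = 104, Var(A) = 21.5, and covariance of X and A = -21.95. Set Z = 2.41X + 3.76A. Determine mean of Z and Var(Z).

mean of Z = 20.985, Var(Z) = 510.19656

mean of Z = 2.41·mean of X + 3.76·mean of A = 2.41·13.7 + 3.76·(-3.2) = 20.985.
Var(Z) = a²·Var(X) + b²·Var(A) + 2ab·covariance of X and A with a = 2.41, b = 3.76.
= 2.41²·104 + 3.76²·21.5 + 2·2.41·3.76·(-21.95)
= 604.0424 + 303.9584 + (-397.80424) = 510.19656.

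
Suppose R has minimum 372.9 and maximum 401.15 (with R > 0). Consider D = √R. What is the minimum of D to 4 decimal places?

√R is increasing on this domain, so min(D) comes from min(R) = 372.9: min(D) = √(372.9) ≈ 19.3106.

min(D) = 19.3106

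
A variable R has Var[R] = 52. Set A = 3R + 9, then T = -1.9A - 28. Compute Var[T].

Var[T] = 1689.48

Var[A] = 3²·52 = 468.
Var[T] = (-1.9)²·468 = 1689.48.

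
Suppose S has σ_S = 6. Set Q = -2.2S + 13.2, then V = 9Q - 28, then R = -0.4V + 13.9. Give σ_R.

σ_Q = |-2.2|·6 = 13.2.
σ_V = |9|·13.2 = 118.8.
σ_R = |-0.4|·118.8 = 47.52.

σ_R = 47.52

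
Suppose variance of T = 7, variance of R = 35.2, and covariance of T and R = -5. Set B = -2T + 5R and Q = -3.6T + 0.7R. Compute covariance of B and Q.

By bilinearity, covariance of B and Q = ac·variance of T + bd·variance of R + (ad+bc)·covariance of T and R, with a=-2, b=5, c=-3.6, d=0.7.
ac·variance of T = (-2)·(-3.6)·7 = 50.4
bd·variance of R = 5·0.7·35.2 = 123.2
(ad+bc)·covariance of T and R = (-19.4)·(-5) = 97
covariance of B and Q = 50.4 + 123.2 + 97 = 270.6.

covariance of B and Q = 270.6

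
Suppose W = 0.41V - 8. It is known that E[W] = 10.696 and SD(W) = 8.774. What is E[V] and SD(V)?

E[V] = 45.6, SD(V) = 21.4

From W = 0.41V - 8: E[W] = a·E[V] + b, so E[V] = (E[W] − b)/a = (10.696 − (-8))/0.41 = 45.6.
SD(W) = |a|·SD(V), so SD(V) = 8.774/|0.41| = 21.4.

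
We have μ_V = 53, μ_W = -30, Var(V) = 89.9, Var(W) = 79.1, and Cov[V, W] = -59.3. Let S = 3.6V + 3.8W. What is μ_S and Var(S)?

μ_S = 76.8, Var(S) = 684.86

μ_S = 3.6·μ_V + 3.8·μ_W = 3.6·53 + 3.8·(-30) = 76.8.
Var(S) = a²·Var(V) + b²·Var(W) + 2ab·Cov[V, W] with a = 3.6, b = 3.8.
= 3.6²·89.9 + 3.8²·79.1 + 2·3.6·3.8·(-59.3)
= 1165.104 + 1142.204 + (-1622.448) = 684.86.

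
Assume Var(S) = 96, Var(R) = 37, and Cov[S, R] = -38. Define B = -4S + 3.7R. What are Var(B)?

Var(B) = 3167.33

Var(B) = a²·Var(S) + b²·Var(R) + 2ab·Cov[S, R] with a = -4, b = 3.7.
= (-4)²·96 + 3.7²·37 + 2·(-4)·3.7·(-38)
= 1536 + 506.53 + 1124.8 = 3167.33.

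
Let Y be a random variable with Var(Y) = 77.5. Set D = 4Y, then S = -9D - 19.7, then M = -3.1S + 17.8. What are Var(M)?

Var(M) = 965228.4

Var(D) = 4²·77.5 = 1240.
Var(S) = (-9)²·1240 = 100440.
Var(M) = (-3.1)²·100440 = 965228.4.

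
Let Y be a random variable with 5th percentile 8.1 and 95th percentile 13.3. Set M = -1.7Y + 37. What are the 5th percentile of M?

Since a = -1.7 < 0 the transformation is decreasing, reversing order: the 5th percentile of M corresponds to the 95th percentile of Y.
So P_{5}(M) = a·P_{95}(Y) + b = (-1.7)·13.3 + 37 = 14.39.

5th percentile of M = 14.39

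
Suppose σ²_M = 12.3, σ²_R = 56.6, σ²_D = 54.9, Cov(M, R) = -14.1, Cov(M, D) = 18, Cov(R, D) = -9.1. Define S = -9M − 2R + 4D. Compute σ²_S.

σ²_S = 443.1

σ²_S = a²·σ²_M + b²·σ²_R + c²·σ²_D + 2ab·Cov(M, R) + 2ac·Cov(M, D) + 2bc·Cov(R, D), with a = -9, b = -2, c = 4.
= 996.3 + 226.4 + 878.4 + (-507.6) + (-1296) + 145.6
= 443.1.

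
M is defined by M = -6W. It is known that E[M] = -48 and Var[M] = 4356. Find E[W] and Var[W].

From M = -6W: E[M] = a·E[W] + b, so E[W] = (E[M] − b)/a = (-48 − 0)/(-6) = 8.
Var[M] = a²·Var[W], so Var[W] = 4356/(-6)² = 121.

E[W] = 8, Var[W] = 121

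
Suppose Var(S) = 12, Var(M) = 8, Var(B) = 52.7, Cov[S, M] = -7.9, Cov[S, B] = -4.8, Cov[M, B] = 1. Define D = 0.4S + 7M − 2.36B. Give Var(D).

Var(D) = a²·Var(S) + b²·Var(M) + c²·Var(B) + 2ab·Cov[S, M] + 2ac·Cov[S, B] + 2bc·Cov[M, B], with a = 0.4, b = 7, c = -2.36.
= 1.92 + 392 + 293.51792 + (-44.24) + 9.0624 + (-33.04)
= 619.22032.

Var(D) = 619.22032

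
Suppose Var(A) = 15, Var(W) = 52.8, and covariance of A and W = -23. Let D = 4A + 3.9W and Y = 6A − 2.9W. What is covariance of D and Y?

By bilinearity, covariance of D and Y = ac·Var(A) + bd·Var(W) + (ad+bc)·covariance of A and W, with a=4, b=3.9, c=6, d=-2.9.
ac·Var(A) = 4·6·15 = 360
bd·Var(W) = 3.9·(-2.9)·52.8 = -597.168
(ad+bc)·covariance of A and W = (11.8)·(-23) = -271.4
covariance of D and Y = 360 + (-597.168) + (-271.4) = -508.568.

covariance of D and Y = -508.568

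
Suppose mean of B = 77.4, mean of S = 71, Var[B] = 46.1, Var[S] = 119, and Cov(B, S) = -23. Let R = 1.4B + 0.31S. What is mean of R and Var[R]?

mean of R = 130.37, Var[R] = 81.8279

mean of R = 1.4·mean of B + 0.31·mean of S = 1.4·77.4 + 0.31·71 = 130.37.
Var[R] = a²·Var[B] + b²·Var[S] + 2ab·Cov(B, S) with a = 1.4, b = 0.31.
= 1.4²·46.1 + 0.31²·119 + 2·1.4·0.31·(-23)
= 90.356 + 11.4359 + (-19.964) = 81.8279.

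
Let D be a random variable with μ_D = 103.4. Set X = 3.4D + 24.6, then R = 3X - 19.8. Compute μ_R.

μ_X = 3.4·103.4 + 24.6 = 376.16.
μ_R = 3·376.16 + (-19.8) = 1108.68.

μ_R = 1108.68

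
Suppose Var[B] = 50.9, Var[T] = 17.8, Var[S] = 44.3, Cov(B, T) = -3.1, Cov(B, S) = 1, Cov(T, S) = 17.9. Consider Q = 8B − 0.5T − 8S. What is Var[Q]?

Var[Q] = 6137.25

Var[Q] = a²·Var[B] + b²·Var[T] + c²·Var[S] + 2ab·Cov(B, T) + 2ac·Cov(B, S) + 2bc·Cov(T, S), with a = 8, b = -0.5, c = -8.
= 3257.6 + 4.45 + 2835.2 + 24.8 + (-128) + 143.2
= 6137.25.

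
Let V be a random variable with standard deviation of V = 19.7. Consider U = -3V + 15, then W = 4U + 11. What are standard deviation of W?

standard deviation of U = |-3|·19.7 = 59.1.
standard deviation of W = |4|·59.1 = 236.4.

standard deviation of W = 236.4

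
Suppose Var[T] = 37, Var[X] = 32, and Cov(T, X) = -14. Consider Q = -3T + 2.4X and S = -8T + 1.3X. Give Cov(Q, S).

By bilinearity, Cov(Q, S) = ac·Var[T] + bd·Var[X] + (ad+bc)·Cov(T, X), with a=-3, b=2.4, c=-8, d=1.3.
ac·Var[T] = (-3)·(-8)·37 = 888
bd·Var[X] = 2.4·1.3·32 = 99.84
(ad+bc)·Cov(T, X) = (-23.1)·(-14) = 323.4
Cov(Q, S) = 888 + 99.84 + 323.4 = 1311.24.

Cov(Q, S) = 1311.24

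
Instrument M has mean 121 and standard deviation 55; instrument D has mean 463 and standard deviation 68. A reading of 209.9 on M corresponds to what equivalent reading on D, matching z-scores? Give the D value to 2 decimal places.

D = 572.91

z = (209.9 − 121)/55 ≈ 1.6164.
D = 463 + z·68 = 463 + (209.9 − 121)·68/55 ≈ 572.91.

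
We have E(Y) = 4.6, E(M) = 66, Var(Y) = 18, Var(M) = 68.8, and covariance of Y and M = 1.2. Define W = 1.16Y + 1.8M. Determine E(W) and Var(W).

E(W) = 124.136, Var(W) = 252.144

E(W) = 1.16·E(Y) + 1.8·E(M) = 1.16·4.6 + 1.8·66 = 124.136.
Var(W) = a²·Var(Y) + b²·Var(M) + 2ab·covariance of Y and M with a = 1.16, b = 1.8.
= 1.16²·18 + 1.8²·68.8 + 2·1.16·1.8·1.2
= 24.2208 + 222.912 + 5.0112 = 252.144.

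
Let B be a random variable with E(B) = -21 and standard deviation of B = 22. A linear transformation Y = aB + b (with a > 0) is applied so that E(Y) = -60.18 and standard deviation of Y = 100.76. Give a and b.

standard deviation of Y = a·standard deviation of B (a > 0), so a = 100.76/22 = 4.58.
E(Y) = a·E(B) + b, so b = -60.18 − 4.58·(-21) = 36.

a = 4.58, b = 36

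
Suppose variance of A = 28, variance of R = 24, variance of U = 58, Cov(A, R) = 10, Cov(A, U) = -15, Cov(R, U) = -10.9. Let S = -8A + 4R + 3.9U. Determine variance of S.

variance of S = a²·variance of A + b²·variance of R + c²·variance of U + 2ab·Cov(A, R) + 2ac·Cov(A, U) + 2bc·Cov(R, U), with a = -8, b = 4, c = 3.9.
= 1792 + 384 + 882.18 + (-640) + 936 + (-340.08)
= 3014.1.

variance of S = 3014.1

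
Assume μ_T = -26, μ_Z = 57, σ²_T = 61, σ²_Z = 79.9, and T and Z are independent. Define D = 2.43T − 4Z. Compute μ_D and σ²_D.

μ_D = -291.18, σ²_D = 1638.5989

μ_D = 2.43·μ_T + (-4)·μ_Z = 2.43·(-26) + (-4)·57 = -291.18.
σ²_D = a²·σ²_T + b²·σ²_Z + 2ab·Cov[T, Z] with a = 2.43, b = -4.
Independence gives Cov[T, Z] = 0.
= 2.43²·61 + (-4)²·79.9 + 2·2.43·(-4)·0
= 360.1989 + 1278.4 + 0 = 1638.5989.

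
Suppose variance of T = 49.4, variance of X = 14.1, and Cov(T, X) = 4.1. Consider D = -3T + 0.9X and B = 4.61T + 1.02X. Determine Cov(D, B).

By bilinearity, Cov(D, B) = ac·variance of T + bd·variance of X + (ad+bc)·Cov(T, X), with a=-3, b=0.9, c=4.61, d=1.02.
ac·variance of T = (-3)·4.61·49.4 = -683.202
bd·variance of X = 0.9·1.02·14.1 = 12.9438
(ad+bc)·Cov(T, X) = (1.089)·4.1 = 4.4649
Cov(D, B) = -683.202 + 12.9438 + 4.4649 = -665.7933.

Cov(D, B) = -665.7933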